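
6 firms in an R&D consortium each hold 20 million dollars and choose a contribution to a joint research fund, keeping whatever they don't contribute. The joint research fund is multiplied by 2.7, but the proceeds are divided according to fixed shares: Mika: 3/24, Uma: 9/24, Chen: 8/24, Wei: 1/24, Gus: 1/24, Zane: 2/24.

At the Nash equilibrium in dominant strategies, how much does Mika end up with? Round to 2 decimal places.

26.75 million dollars

For player j, contributing a unit is worthwhile iff 2.7 × (j's share) ≥ 1, i.e. iff j's share is at least 0.3704.
Uma alone (share 9/24) is above the threshold, contributing 20; the remaining 5 contribute 0. Total contributed: 20.
Mika keeps 20 and receives 2.7 × 20 × 3/24 = 6.75 from the joint research fund, for a payoff of 26.75.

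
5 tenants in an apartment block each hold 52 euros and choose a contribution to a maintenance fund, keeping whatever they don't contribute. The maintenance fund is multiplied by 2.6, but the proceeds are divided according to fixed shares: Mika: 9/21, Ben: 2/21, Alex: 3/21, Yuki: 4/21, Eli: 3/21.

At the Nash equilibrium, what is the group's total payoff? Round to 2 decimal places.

Player j's private return per contributed unit is 2.6 × (j's share). Contributing is weakly dominant for j when that share is at least 1/2.6 = 0.3846, and contributing 0 is dominant otherwise.
The only share above 0.3846 is Mika's 9/21, contributing 52; the remaining 4 contribute 0. Total contributed: 52.
The maintenance fund pays out 2.6 × 52 = 135.20 in total (split across the unequal shares, but the aggregate is all that matters for the group sum).
The 4 free-riders keep 52 each, adding 208. Group total = 208 + 135.20 = 343.20.

343.20 euros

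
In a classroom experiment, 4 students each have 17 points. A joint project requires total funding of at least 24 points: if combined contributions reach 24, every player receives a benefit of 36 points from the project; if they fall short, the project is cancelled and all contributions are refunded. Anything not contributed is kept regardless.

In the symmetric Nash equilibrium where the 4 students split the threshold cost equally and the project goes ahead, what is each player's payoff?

47 points

Equal share of the threshold: 24/4 = 6.
At this profile no one gains by cutting their contribution: any cut drops the total below 24, the project is cancelled, contributions are refunded, and the deviator ends with 17, which is less than 17 − 6 + 36 = 47. Contributing more than 6 just wastes the excess. So contributing exactly 6 is a best response.
Each player's payoff: 17 − 6 + 36 = 47.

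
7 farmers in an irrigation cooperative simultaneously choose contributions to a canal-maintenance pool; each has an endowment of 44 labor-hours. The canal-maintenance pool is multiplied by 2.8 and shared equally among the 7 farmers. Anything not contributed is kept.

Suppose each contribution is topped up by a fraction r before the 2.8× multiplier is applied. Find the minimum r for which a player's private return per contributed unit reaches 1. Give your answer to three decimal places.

1.500

With matching at rate r, one contributed unit becomes (1 + r) in the canal-maintenance pool and returns 2.8 × (1 + r) / 7 to the contributor.
Setting this equal to 1: 1 + r = 7/2.8 = 2.5000.
So the minimum matching rate is r = 2.5000 − 1 = 1.500.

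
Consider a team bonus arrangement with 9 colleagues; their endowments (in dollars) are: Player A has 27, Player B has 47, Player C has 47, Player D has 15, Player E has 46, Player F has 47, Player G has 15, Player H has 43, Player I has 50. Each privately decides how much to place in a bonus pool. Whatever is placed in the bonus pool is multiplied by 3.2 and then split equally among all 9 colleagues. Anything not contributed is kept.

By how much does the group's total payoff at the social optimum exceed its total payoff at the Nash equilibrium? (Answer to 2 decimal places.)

The private return per contributed unit is 3.2/9 = 0.3556 < 1 for every player regardless of endowment, so the Nash equilibrium is zero contribution and the group total is Σ E_j = 27 + 47 + 47 + 15 + 46 + 47 + 15 + 43 + 50 = 337.
Each contributed unit returns 3.200 to the group, so the social optimum is full contribution by everyone: group total = 3.200 × 337 = 1078.40.
Efficiency loss = (3.200 − 1) × 337 = 741.40.

741.40 dollars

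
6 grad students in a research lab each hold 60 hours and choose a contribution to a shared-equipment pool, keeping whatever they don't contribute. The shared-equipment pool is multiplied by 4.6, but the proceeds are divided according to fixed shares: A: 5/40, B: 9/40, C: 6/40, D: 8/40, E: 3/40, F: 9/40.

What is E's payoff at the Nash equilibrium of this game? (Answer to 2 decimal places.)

Player j's private return per contributed unit is 4.6 × (j's share). Contributing is weakly dominant for j when that share is at least 1/4.6 = 0.2174, and contributing 0 is dominant otherwise.
B and F clear that bar, contributing 60 each; the remaining 4 contribute 0. Total contributed: 120.
E keeps 60 and receives 4.6 × 120 × 3/40 = 41.40 from the shared-equipment pool, for a payoff of 101.40.

101.40 hours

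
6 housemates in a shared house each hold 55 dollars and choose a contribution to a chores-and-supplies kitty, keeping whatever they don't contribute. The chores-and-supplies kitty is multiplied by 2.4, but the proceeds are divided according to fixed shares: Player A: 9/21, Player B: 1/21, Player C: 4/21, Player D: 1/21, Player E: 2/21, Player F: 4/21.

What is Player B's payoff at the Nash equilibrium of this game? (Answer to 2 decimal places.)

61.29 dollars

For player j, contributing a unit is worthwhile iff 2.4 × (j's share) ≥ 1, i.e. iff j's share is at least 0.4167.
The only share above 0.4167 is Player A's 9/21, contributing 55; the remaining 5 contribute 0. Total contributed: 55.
Player B keeps 55 and receives 2.4 × 55 × 1/21 = 6.29 from the chores-and-supplies kitty, for a payoff of 61.29.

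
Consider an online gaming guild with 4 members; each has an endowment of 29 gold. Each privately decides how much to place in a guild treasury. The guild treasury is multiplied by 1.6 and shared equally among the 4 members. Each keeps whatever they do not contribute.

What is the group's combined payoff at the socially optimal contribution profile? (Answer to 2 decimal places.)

185.60 gold

Each contributed unit returns 1.600 to the group as a whole (0.4000 to each of 4 players), which exceeds 1, so the social optimum is full contribution: group total = 1.600 × 116 = 185.60.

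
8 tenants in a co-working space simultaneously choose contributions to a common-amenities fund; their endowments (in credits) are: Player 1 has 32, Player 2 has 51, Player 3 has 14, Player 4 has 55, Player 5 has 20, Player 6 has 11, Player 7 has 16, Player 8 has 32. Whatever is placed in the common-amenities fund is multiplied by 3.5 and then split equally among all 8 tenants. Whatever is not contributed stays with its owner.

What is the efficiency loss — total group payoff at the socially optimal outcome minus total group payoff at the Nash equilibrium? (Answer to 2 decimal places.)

The private return per contributed unit is 3.5/8 = 0.4375 < 1 for every player regardless of endowment, so the Nash equilibrium is zero contribution and the group total is Σ E_j = 32 + 51 + 14 + 55 + 20 + 11 + 16 + 32 = 231.
Each contributed unit returns 3.500 to the group, so the social optimum is full contribution by everyone: group total = 3.500 × 231 = 808.50.
Efficiency loss = (3.500 − 1) × 231 = 577.50.

577.50 credits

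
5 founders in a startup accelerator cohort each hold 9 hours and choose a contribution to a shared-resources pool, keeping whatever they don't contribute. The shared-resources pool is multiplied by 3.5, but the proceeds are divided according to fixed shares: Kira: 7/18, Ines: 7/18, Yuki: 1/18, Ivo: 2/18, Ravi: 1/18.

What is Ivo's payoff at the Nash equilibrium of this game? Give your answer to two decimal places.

16.00 hours

A player with share s gets back 3.5·s per unit contributed, so full contribution is dominant for anyone with s > 1/3.5 = 0.2857 and zero contribution is dominant for anyone below.
The shares above 0.2857 belong to Kira and Ines, contributing 9 each; the remaining 3 contribute 0. Total contributed: 18.
Ivo keeps 9 and receives 3.5 × 18 × 2/18 = 7.00 from the shared-resources pool, for a payoff of 16.00.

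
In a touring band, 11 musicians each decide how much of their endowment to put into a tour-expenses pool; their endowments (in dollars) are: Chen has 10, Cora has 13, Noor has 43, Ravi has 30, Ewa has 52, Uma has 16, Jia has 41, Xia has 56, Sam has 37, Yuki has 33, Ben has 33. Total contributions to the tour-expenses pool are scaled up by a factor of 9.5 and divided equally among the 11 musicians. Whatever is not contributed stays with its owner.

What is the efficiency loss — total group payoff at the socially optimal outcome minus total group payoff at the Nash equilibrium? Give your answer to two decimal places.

The private return per contributed unit is 9.5/11 = 0.8636 < 1 for every player regardless of endowment, so the Nash equilibrium is zero contribution and the group total is Σ E_j = 10 + 13 + 43 + 30 + 52 + 16 + 41 + 56 + 37 + 33 + 33 = 364.
Each contributed unit returns 9.500 to the group, so the social optimum is full contribution by everyone: group total = 9.500 × 364 = 3458.00.
Efficiency loss = (9.500 − 1) × 364 = 3094.00.

3094.00 dollars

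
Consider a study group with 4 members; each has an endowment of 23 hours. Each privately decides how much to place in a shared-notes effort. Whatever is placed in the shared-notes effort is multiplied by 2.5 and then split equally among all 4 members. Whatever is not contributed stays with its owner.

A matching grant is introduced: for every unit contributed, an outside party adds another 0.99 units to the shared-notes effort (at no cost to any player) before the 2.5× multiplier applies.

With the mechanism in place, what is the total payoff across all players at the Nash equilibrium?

Under the mechanism each unit contributed yields 2.5 × 1.99 / 4 = 1.2438 back to its contributor per unit of net cost, which exceeds 1, making full contribution the dominant choice for everyone.
At the Nash equilibrium everyone contributes 23. Group total payoff = 2.5 × 1.99 × 92 = 457.70.

457.70 hours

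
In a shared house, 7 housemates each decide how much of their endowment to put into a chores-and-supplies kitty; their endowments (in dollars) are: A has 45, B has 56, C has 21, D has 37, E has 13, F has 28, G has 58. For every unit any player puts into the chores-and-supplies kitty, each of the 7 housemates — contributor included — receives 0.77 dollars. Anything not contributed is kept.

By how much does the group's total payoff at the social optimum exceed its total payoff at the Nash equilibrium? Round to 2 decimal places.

The private return per contributed unit is 0.77 < 1 for everyone, so the Nash equilibrium is zero contribution and the group total is Σ E_j = 45 + 56 + 21 + 37 + 13 + 28 + 58 = 258.
Each contributed unit returns 5.390 to the group, so the social optimum is full contribution by everyone: group total = 5.390 × 258 = 1390.62.
Efficiency loss = (5.390 − 1) × 258 = 1132.62.

1132.62 dollars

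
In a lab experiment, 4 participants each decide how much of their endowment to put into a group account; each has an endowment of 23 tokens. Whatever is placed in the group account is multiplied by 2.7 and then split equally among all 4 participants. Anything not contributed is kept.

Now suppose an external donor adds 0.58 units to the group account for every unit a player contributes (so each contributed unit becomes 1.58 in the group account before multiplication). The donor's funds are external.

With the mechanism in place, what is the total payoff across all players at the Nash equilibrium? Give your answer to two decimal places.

The effective private return per unit is now 2.7 × 1.58 / 4 = 1.0665 > 1, so every player's dominant strategy flips to full contribution.
At the Nash equilibrium everyone contributes 23. Group total payoff = 2.7 × 1.58 × 92 = 392.47.

392.47 tokens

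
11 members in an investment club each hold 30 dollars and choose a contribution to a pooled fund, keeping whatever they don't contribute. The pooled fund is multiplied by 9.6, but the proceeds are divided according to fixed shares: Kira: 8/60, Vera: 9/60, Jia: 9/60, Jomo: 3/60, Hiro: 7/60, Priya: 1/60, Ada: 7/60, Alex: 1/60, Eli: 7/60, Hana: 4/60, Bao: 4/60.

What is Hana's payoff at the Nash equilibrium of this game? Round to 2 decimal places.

A player with share s gets back 9.6·s per unit contributed, so full contribution is dominant for anyone with s > 1/9.6 = 0.1042 and zero contribution is dominant for anyone below.
Kira, Vera, Jia, Hiro, Ada and Eli are above the threshold, contributing 30 each; the remaining 5 contribute 0. Total contributed: 180.
Hana keeps 30 and receives 9.6 × 180 × 4/60 = 115.20 from the pooled fund, for a payoff of 145.20.

145.20 dollars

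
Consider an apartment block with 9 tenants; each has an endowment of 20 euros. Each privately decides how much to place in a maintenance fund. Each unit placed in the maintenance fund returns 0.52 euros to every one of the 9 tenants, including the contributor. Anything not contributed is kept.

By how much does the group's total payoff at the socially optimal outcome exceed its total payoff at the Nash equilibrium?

662.40 euros

The private return per contributed unit is 0.52 < 1, so contributing 0 is dominant for every player. At the Nash equilibrium everyone keeps their 20, and the group total is 9 × 20 = 180.
Each contributed unit returns 4.680 to the group as a whole (0.52 to each of 9 players), which exceeds 1, so the social optimum is full contribution: group total = 4.680 × 180 = 842.40.
Efficiency loss = 842.40 − 180 = 662.40.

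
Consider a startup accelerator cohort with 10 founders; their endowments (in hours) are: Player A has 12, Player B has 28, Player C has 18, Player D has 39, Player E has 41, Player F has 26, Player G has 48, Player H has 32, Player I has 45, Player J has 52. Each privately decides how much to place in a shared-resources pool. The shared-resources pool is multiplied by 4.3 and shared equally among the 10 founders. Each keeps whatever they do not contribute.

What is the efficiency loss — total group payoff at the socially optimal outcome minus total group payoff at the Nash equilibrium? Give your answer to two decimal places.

1125.30 hours

The private return per contributed unit is 4.3/10 = 0.4300 < 1 for every player regardless of endowment, so the Nash equilibrium is zero contribution and the group total is Σ E_j = 12 + 28 + 18 + 39 + 41 + 26 + 48 + 32 + 45 + 52 = 341.
Each contributed unit returns 4.300 to the group, so the social optimum is full contribution by everyone: group total = 4.300 × 341 = 1466.30.
Efficiency loss = (4.300 − 1) × 341 = 1125.30.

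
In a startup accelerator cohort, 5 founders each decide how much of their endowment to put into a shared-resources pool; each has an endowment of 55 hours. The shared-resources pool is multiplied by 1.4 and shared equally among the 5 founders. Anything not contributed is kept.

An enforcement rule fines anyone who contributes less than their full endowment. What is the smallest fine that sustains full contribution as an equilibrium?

39.60 hours

Given the others contribute fully, the best deviation is to contribute 0 (any partial contribution still incurs the fine and gives up units whose private return 0.2800 is below 1).
Deviating from 55 to 0 saves 55 hours but forfeits the deviator's share of the drop in the shared-resources pool: 1.4/5 × 55 = 15.40.
So the deviation gain is 55 − 15.40 = 39.60, and the fine must be at least 39.60 hours to wipe it out.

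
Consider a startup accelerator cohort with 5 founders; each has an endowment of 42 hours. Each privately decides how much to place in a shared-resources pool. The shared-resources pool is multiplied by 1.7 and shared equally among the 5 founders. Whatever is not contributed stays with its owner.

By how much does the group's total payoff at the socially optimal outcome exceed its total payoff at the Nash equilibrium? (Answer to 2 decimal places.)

147.00 hours

Each contributed unit returns 1.7/5 = 0.3400 to its contributor — below 1 — so contributing 0 is dominant for every player. At the Nash equilibrium everyone keeps their 42, and the group total is 5 × 42 = 210.
Each contributed unit returns 1.700 to the group as a whole (0.3400 to each of 5 players), which exceeds 1, so the social optimum is full contribution: group total = 1.700 × 210 = 357.00.
Efficiency loss = 357.00 − 210 = 147.00.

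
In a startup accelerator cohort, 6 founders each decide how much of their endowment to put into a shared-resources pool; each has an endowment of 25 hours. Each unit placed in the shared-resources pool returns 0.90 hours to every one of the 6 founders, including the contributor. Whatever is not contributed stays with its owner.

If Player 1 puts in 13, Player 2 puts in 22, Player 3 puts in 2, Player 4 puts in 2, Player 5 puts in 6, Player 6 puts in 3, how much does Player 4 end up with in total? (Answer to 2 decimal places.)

66.20 hours

Total contributed: 13 + 22 + 2 + 2 + 6 + 3 = 48.
Each receives 0.90 × 48 = 43.20 from the shared-resources pool.
Player 4 keeps 25 − 2 = 23, so Player 4's payoff is 23 + 43.20 = 66.20.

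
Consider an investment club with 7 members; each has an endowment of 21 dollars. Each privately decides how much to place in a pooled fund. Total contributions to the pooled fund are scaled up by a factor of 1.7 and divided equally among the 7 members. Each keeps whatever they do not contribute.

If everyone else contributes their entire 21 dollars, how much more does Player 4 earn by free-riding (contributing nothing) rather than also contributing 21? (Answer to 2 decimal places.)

15.90 dollars

Switching from a contribution of 21 to 0 lets Player 4 keep an extra 21 dollars, but lowers the pooled fund by 21, which costs Player 4 their own share of that drop: 1.7/7 × 21 = 5.10.
Net gain = 21 − 5.10 = 15.90. The private return per contributed unit (0.2429) is below 1, so free-riding is indeed the best response regardless of what the others do.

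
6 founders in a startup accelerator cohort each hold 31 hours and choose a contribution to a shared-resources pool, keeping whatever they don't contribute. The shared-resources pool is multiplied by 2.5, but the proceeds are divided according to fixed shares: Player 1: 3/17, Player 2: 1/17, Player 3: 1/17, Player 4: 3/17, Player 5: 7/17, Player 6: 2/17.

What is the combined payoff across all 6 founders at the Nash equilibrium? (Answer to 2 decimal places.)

232.50 hours

Each unit j contributes comes back to j as 2.5 × (j's share), so j prefers to contribute only if that share exceeds 1/2.5 = 0.4000; otherwise keeping the unit dominates.
Only Player 5 (7/17) clears that bar, contributing 31; the remaining 5 contribute 0. Total contributed: 31.
The shared-resources pool pays out 2.5 × 31 = 77.50 in total (split across the unequal shares, but the aggregate is all that matters for the group sum).
The 5 free-riders keep 31 each, adding 155. Group total = 155 + 77.50 = 232.50.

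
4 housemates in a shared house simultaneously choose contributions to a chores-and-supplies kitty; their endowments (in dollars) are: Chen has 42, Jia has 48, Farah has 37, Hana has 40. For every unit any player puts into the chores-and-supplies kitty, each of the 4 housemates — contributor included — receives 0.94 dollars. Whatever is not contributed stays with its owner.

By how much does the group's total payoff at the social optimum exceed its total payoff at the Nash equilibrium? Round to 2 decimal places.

460.92 dollars

The private return per contributed unit is 0.94 < 1 for everyone, so the Nash equilibrium is zero contribution and the group total is Σ E_j = 42 + 48 + 37 + 40 = 167.
Each contributed unit returns 3.760 to the group, so the social optimum is full contribution by everyone: group total = 3.760 × 167 = 627.92.
Efficiency loss = (3.760 − 1) × 167 = 460.92.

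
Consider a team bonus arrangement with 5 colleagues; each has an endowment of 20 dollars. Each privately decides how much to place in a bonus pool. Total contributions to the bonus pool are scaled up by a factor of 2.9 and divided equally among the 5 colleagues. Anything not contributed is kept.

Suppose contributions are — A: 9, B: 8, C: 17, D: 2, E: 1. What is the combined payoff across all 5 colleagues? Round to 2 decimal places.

Total contributed: 9 + 8 + 17 + 2 + 1 = 37; total kept: 5 × 20 − 37 = 63.
The bonus pool pays out 2.9 × 37 = 107.30 in aggregate.
Group total = 63 + 107.30 = 170.30.

170.30 dollars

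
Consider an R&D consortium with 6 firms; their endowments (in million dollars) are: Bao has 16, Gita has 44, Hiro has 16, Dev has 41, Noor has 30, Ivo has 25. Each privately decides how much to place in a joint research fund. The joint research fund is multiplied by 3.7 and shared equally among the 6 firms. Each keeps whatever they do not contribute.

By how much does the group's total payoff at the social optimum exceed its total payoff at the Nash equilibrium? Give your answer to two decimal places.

The private return per contributed unit is 3.7/6 = 0.6167 < 1 for every player regardless of endowment, so the Nash equilibrium is zero contribution and the group total is Σ E_j = 16 + 44 + 16 + 41 + 30 + 25 = 172.
Each contributed unit returns 3.700 to the group, so the social optimum is full contribution by everyone: group total = 3.700 × 172 = 636.40.
Efficiency loss = (3.700 − 1) × 172 = 464.40.

464.40 million dollars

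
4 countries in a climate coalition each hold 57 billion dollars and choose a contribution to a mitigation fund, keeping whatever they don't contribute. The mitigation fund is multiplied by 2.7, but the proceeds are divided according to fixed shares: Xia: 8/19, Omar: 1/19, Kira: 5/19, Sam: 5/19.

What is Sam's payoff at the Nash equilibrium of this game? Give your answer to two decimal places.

97.50 billion dollars

A player with share s gets back 2.7·s per unit contributed, so full contribution is dominant for anyone with s > 1/2.7 = 0.3704 and zero contribution is dominant for anyone below.
Xia alone (share 8/19) is above the threshold, contributing 57; the remaining 3 contribute 0. Total contributed: 57.
Sam keeps 57 and receives 2.7 × 57 × 5/19 = 40.50 from the mitigation fund, for a payoff of 97.50.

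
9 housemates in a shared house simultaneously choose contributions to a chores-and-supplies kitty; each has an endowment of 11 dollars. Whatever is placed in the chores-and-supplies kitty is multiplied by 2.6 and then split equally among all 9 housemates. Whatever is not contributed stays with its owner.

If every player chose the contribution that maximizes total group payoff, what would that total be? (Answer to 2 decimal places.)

257.40 dollars

Each contributed unit returns 2.600 to the group as a whole (0.2889 to each of 9 players), which exceeds 1, so the social optimum is full contribution: group total = 2.600 × 99 = 257.40.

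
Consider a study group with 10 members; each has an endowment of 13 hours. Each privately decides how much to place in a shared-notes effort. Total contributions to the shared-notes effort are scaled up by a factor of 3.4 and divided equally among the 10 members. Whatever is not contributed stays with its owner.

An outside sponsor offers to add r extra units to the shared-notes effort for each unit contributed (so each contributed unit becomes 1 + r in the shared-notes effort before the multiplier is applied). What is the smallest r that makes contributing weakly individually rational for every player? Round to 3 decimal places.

With matching at rate r, one contributed unit becomes (1 + r) in the shared-notes effort and returns 3.4 × (1 + r) / 10 to the contributor.
Setting this equal to 1: 1 + r = 10/3.4 = 2.9412.
So the minimum matching rate is r = 2.9412 − 1 = 1.941.

1.941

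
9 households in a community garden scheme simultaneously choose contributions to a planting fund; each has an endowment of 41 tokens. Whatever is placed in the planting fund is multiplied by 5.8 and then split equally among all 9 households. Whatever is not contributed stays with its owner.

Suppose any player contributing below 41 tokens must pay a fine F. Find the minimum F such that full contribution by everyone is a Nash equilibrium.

14.58 tokens

Given the others contribute fully, the best deviation is to contribute 0 (any partial contribution still incurs the fine and gives up units whose private return 0.6444 is below 1).
Deviating from 41 to 0 saves 41 tokens but forfeits the deviator's share of the drop in the planting fund: 5.8/9 × 41 = 26.42.
So the deviation gain is 41 − 26.42 = 14.58, and the fine must be at least 14.58 tokens to wipe it out.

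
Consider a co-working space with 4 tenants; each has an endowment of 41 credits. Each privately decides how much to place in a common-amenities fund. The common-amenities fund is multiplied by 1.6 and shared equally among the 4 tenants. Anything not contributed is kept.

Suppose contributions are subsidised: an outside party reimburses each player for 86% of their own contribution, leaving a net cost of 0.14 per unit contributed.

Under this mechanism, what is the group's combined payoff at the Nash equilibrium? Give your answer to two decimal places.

With the mechanism, a contributed unit returns (1.6/4) / 0.14 = 2.8571 per unit of net cost to the contributor — now above 1 — so contributing fully is weakly dominant for every player.
So the Nash equilibrium is full contribution by all 4; the group earns 4 × (41 × 0.86 + 1.6 × 41) = 403.44.

403.44 credits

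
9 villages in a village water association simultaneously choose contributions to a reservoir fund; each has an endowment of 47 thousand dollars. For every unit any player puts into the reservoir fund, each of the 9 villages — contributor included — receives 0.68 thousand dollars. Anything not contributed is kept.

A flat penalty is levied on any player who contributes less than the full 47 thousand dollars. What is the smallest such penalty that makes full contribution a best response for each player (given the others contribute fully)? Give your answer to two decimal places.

15.04 thousand dollars

Given the others contribute fully, the best deviation is to contribute 0 (any partial contribution still incurs the fine and gives up units whose private return 0.68 is below 1).
Deviating from 47 to 0 saves 47 thousand dollars but forfeits the deviator's share of the drop in the reservoir fund: 0.68 × 47 = 31.96.
So the deviation gain is 47 − 31.96 = 15.04, and the fine must be at least 15.04 thousand dollars to wipe it out.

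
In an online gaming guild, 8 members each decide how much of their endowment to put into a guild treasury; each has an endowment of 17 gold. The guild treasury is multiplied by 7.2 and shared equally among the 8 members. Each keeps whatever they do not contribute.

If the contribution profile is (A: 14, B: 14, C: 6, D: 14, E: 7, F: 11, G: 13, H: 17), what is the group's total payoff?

731.20 gold

Total contributed: 14 + 14 + 6 + 14 + 7 + 11 + 13 + 17 = 96; total kept: 8 × 17 − 96 = 40.
The guild treasury pays out 7.2 × 96 = 691.20 in aggregate.
Group total = 40 + 691.20 = 731.20.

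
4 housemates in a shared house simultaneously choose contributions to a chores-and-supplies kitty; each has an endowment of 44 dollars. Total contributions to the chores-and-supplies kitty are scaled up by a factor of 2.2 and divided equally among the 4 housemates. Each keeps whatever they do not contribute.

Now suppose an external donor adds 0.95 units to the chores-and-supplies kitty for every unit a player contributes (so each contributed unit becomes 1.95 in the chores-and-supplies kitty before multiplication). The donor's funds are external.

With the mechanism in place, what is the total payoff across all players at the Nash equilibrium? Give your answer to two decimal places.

Under the mechanism each unit contributed yields 2.2 × 1.95 / 4 = 1.0725 back to its contributor per unit of net cost, which exceeds 1, making full contribution the dominant choice for everyone.
At the Nash equilibrium everyone contributes 44. Group total payoff = 2.2 × 1.95 × 176 = 755.04.

755.04 dollars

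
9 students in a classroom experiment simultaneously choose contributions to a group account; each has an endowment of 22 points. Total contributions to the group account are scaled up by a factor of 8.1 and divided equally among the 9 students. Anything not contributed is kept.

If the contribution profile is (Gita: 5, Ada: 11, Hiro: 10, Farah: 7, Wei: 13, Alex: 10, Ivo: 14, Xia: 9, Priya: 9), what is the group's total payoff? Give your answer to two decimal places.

822.80 points

Total contributed: 5 + 11 + 10 + 7 + 13 + 10 + 14 + 9 + 9 = 88; total kept: 9 × 22 − 88 = 110.
The group account pays out 8.1 × 88 = 712.80 in aggregate.
Group total = 110 + 712.80 = 822.80.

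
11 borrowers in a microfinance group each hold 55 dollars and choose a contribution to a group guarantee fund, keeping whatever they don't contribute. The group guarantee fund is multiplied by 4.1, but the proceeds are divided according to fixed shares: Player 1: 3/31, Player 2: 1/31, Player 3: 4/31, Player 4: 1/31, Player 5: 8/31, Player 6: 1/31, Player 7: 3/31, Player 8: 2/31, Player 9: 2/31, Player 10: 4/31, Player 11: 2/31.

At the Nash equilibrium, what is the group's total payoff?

Each unit j contributes comes back to j as 4.1 × (j's share), so j prefers to contribute only if that share exceeds 1/4.1 = 0.2439; otherwise keeping the unit dominates.
Only Player 5 (8/31) clears that bar, contributing 55; the remaining 10 contribute 0. Total contributed: 55.
The group guarantee fund pays out 4.1 × 55 = 225.50 in total (split across the unequal shares, but the aggregate is all that matters for the group sum).
The 10 free-riders keep 55 each, adding 550. Group total = 550 + 225.50 = 775.50.

775.50 dollars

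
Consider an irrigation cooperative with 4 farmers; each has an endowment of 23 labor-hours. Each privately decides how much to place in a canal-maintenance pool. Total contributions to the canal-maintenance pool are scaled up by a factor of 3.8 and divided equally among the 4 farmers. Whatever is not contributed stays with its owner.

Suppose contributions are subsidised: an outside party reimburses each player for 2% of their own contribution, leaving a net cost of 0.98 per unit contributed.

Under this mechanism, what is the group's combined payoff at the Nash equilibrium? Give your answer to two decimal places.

92.00 labor-hours

The effective private return is (3.8/4) / 0.98 = 0.9694, which is still under 1, so the mechanism doesn't change anyone's dominant strategy: zero contribution.
At the Nash equilibrium no one contributes; group total payoff = 4 × 23 = 92.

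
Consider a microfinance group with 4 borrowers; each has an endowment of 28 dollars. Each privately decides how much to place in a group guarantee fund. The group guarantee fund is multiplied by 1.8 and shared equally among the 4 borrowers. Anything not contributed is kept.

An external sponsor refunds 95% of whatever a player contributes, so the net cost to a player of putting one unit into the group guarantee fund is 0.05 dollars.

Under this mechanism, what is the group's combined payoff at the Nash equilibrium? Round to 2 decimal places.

308.00 dollars

With the mechanism, a contributed unit returns (1.8/4) / 0.05 = 9.0000 per unit of net cost to the contributor — now above 1 — so contributing fully is weakly dominant for every player.
So the Nash equilibrium is full contribution by all 4; the group earns 4 × (28 × 0.95 + 1.8 × 28) = 308.00.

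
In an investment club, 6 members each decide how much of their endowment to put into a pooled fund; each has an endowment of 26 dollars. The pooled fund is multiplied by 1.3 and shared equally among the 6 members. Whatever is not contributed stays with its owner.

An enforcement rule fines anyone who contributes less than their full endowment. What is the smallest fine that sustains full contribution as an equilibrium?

Given the others contribute fully, the best deviation is to contribute 0 (any partial contribution still incurs the fine and gives up units whose private return 0.2167 is below 1).
Deviating from 26 to 0 saves 26 dollars but forfeits the deviator's share of the drop in the pooled fund: 1.3/6 × 26 = 5.63.
So the deviation gain is 26 − 5.63 = 20.37, and the fine must be at least 20.37 dollars to wipe it out.

20.37 dollars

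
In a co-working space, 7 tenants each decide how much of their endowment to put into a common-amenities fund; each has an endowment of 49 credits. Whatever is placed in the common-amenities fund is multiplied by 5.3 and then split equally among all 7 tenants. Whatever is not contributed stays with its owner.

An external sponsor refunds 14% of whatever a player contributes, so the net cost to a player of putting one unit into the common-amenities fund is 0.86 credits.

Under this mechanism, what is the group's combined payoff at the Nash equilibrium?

343.00 credits

With the mechanism, a contributed unit returns (5.3/7) / 0.86 = 0.8804 per unit of net cost — still below 1 — so contributing 0 remains dominant for every player.
At the Nash equilibrium no one contributes; group total payoff = 7 × 49 = 343.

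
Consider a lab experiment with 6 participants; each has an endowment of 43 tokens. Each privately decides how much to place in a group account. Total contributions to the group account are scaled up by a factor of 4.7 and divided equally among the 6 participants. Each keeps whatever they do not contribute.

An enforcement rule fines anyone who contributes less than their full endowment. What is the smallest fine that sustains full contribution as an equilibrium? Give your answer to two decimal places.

Given the others contribute fully, the best deviation is to contribute 0 (any partial contribution still incurs the fine and gives up units whose private return 0.7833 is below 1).
Deviating from 43 to 0 saves 43 tokens but forfeits the deviator's share of the drop in the group account: 4.7/6 × 43 = 33.68.
So the deviation gain is 43 − 33.68 = 9.32, and the fine must be at least 9.32 tokens to wipe it out.

9.32 tokens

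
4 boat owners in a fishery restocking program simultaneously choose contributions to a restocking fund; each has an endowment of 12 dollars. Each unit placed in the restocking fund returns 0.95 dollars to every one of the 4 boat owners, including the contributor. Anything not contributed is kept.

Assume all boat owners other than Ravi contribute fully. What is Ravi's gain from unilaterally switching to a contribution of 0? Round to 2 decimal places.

0.60 dollars

Switching from a contribution of 12 to 0 lets Ravi keep an extra 12 dollars, but lowers the restocking fund by 12, which costs Ravi their own share of that drop: 0.95 × 12 = 11.40.
Net gain = 12 − 11.40 = 0.60. The private return per contributed unit (0.95) is below 1, so free-riding is indeed the best response regardless of what the others do.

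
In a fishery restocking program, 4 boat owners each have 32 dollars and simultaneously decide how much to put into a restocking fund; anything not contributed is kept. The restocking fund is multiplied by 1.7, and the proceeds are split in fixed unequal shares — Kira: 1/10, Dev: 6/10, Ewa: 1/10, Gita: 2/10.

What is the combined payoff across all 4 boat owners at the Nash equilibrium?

150.40 dollars

For player j, contributing a unit is worthwhile iff 1.7 × (j's share) ≥ 1, i.e. iff j's share is at least 0.5882.
The only share above 0.5882 is Dev's 6/10, contributing 32; the remaining 3 contribute 0. Total contributed: 32.
The restocking fund pays out 1.7 × 32 = 54.40 in total (split across the unequal shares, but the aggregate is all that matters for the group sum).
The 3 free-riders keep 32 each, adding 96. Group total = 96 + 54.40 = 150.40.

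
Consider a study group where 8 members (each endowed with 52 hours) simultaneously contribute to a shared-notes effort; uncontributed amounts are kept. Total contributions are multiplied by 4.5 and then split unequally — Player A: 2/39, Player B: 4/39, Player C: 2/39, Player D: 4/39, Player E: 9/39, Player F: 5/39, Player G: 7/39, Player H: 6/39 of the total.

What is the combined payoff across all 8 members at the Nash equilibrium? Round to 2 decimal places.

A player with share s gets back 4.5·s per unit contributed, so full contribution is dominant for anyone with s > 1/4.5 = 0.2222 and zero contribution is dominant for anyone below.
The only share above 0.2222 is Player E's 9/39, contributing 52; the remaining 7 contribute 0. Total contributed: 52.
The shared-notes effort pays out 4.5 × 52 = 234.00 in total (split across the unequal shares, but the aggregate is all that matters for the group sum).
The 7 free-riders keep 52 each, adding 364. Group total = 364 + 234.00 = 598.00.

598.00 hours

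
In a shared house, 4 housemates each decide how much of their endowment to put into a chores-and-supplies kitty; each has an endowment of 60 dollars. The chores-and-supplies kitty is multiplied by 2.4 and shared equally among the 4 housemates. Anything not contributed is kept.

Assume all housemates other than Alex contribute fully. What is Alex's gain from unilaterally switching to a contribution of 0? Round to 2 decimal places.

Switching from a contribution of 60 to 0 lets Alex keep an extra 60 dollars, but lowers the chores-and-supplies kitty by 60, which costs Alex their own share of that drop: 2.4/4 × 60 = 36.00.
Net gain = 60 − 36.00 = 24.00. The private return per contributed unit (0.6000) is below 1, so free-riding is indeed the best response regardless of what the others do.

24.00 dollars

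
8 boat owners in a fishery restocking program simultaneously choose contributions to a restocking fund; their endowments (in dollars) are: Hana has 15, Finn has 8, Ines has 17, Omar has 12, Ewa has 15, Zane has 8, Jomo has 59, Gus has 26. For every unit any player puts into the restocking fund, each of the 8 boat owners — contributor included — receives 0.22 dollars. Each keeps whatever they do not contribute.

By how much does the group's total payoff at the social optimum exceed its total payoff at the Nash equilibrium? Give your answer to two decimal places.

The private return per contributed unit is 0.22 < 1 for everyone, so the Nash equilibrium is zero contribution and the group total is Σ E_j = 15 + 8 + 17 + 12 + 15 + 8 + 59 + 26 = 160.
Each contributed unit returns 1.760 to the group, so the social optimum is full contribution by everyone: group total = 1.760 × 160 = 281.60.
Efficiency loss = (1.760 − 1) × 160 = 121.60.

121.60 dollars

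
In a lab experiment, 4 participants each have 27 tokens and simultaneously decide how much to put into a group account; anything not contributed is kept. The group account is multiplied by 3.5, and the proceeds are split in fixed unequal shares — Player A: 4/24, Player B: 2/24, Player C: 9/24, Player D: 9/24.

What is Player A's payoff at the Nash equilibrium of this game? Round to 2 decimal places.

58.50 tokens

For player j, contributing a unit is worthwhile iff 3.5 × (j's share) ≥ 1, i.e. iff j's share is at least 0.2857.
The shares above 0.2857 belong to Player C and Player D, contributing 27 each; the remaining 2 contribute 0. Total contributed: 54.
Player A keeps 27 and receives 3.5 × 54 × 4/24 = 31.50 from the group account, for a payoff of 58.50.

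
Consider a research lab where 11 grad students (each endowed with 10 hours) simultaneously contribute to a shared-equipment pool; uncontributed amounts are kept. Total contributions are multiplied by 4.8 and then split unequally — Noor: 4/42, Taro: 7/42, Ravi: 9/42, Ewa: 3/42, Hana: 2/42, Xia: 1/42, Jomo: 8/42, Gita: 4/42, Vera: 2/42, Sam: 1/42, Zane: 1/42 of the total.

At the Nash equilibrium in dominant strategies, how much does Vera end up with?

12.29 hours

A player with share s gets back 4.8·s per unit contributed, so full contribution is dominant for anyone with s > 1/4.8 = 0.2083 and zero contribution is dominant for anyone below.
Ravi alone (share 9/42) is above the threshold, contributing 10; the remaining 10 contribute 0. Total contributed: 10.
Vera keeps 10 and receives 4.8 × 10 × 2/42 = 2.29 from the shared-equipment pool, for a payoff of 12.29.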